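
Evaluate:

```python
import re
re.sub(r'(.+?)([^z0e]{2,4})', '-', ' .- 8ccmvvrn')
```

A `+?`/`*?`/`{m,n}?` starts at its minimum and grows only as far as needed for what follows to match.
Each match is replaced by '-'.

'--rn'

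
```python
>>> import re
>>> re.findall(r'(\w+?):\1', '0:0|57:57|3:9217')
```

The backreference `\1` re-matches whatever the first group consumed, character for character.
Because there's exactly one group, `findall` drops the full match and keeps group 1 from each hit.

['0', '57']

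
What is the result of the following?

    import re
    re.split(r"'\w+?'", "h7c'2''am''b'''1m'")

Matches to split on: at [3:6] → "'2'"; at [6:10] → "'am'"; at [10:13] → "'b'"; at [14:18] → "'1m'".
The string is cut at each match, leaving 5 pieces.

['h7c', '', '', "'", '']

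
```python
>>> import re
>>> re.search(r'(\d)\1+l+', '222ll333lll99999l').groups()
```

('2',)

The backreference `\1` re-matches whatever the first group consumed, character for character.
Unlike `match`, `search` isn't anchored — it looks for the pattern anywhere in the string.
The match spans [0:5] → '222ll'.
Captured: group 1 = '2'.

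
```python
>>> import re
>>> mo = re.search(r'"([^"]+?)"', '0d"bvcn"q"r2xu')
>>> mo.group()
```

`re.search` scans for the first position where the pattern succeeds.
The match spans [2:8] → '"bvcn"'.
Captured: group 1 = 'bvcn'.

'"bvcn"'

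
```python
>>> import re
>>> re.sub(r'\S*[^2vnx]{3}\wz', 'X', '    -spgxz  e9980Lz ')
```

This matches zero or more of a non-whitespace character, then exactly 3 of any character except [2vnx]; then a word character, then the literal 'z'.
Matches: at [4:10] → '-spgxz'; at [12:19] → 'e9980Lz'.
Every occurrence is swapped for 'X'.

'    X  X '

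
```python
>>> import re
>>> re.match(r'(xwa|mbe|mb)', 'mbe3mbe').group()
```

Alternation isn't longest-match — the leftmost alternative that fits at this position is chosen.
`match` is anchored at position 0; if the pattern doesn't fit there, it returns None.
The match spans [0:3] → 'mbe'.
Captured: group 1 = 'mbe'.

'mbe'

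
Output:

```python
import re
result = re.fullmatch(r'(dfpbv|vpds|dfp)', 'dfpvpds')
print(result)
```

None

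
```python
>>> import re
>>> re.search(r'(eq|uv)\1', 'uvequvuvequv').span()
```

(4, 8)

A backreference is literal: `\1` must see the identical characters the first group matched.
The match spans [4:8] → 'uvuv'.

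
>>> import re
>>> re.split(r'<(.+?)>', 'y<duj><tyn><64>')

Lazy quantifiers expand one character at a time until the remainder of the pattern can match.
The group in the pattern means `split` returns the separators' captures alongside the pieces.

['y', 'duj', '', 'tyn', '', '64', '']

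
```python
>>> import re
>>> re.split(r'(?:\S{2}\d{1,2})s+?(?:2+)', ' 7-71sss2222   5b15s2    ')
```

[' ', '   ', '    ']

`split` removes every match and returns the 3 fragments in between.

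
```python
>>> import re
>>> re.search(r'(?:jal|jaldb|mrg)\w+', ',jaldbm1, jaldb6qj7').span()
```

The match spans [1:8] → 'jaldbm1'.

(1, 8)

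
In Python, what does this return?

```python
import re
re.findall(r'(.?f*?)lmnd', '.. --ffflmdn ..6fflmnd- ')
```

Pattern: optionally any character, then zero or more of a literal 'f' (lazy) (captured); then the literal 'lm', then the literal 'nd'.
With a single group, `findall` returns only what that group captured — 1 item.

['6ff']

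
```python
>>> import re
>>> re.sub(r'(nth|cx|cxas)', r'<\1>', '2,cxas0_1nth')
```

The regex engine tests alternatives in the order written; an earlier branch that matches wins even if a later one would match more.
Each match is replaced using the text its own group 1 captured.

'2,<cx>as0_1<nth>'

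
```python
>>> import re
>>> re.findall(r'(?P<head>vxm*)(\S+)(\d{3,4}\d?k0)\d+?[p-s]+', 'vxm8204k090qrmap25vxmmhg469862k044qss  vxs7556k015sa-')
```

[('vxm', '8204k090qrmap25vxmmhg469', '862k0'), ('vx', 's7', '556k0')]

The pattern matches the literal 'vx', then zero or more of the literal 'm' (captured as 'head'); then one or more of a non-whitespace character (captured); then 3 to 4 of a digit, then optionally a digit, then the literal 'k0' (captured); then one or more of a digit (lazy); then one or more of a character in [p-s].
Scanning left to right: at [0:37] match 'vxm8204k090qrmap25vxmmhg469862k044qss', groups = ('vxm', '8204k090qrmap25vxmmhg469', '862k0'); at [39:51] match 'vxs7556k015s', groups = ('vx', 's7', '556k0').
3 groups means each result is a tuple of 3 captured strings — 2 here.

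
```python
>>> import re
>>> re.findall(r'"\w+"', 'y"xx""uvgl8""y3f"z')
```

Scanning left to right: at [1:5] → '"xx"'; at [5:12] → '"uvgl8"'; at [12:17] → '"y3f"'.
No capturing groups, so `findall` returns the 3 full match strings.

['"xx"', '"uvgl8"', '"y3f"']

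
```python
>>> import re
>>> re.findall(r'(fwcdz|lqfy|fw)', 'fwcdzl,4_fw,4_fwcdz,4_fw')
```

Branches in `(...|...)` are attempted left-to-right; the first branch that allows the whole pattern to succeed is taken.
Matches: at [0:5] match 'fwcdz', group 1 = 'fwcdz'; at [9:11] match 'fw', group 1 = 'fw'; at [14:19] match 'fwcdz', group 1 = 'fwcdz'; at [22:24] match 'fw', group 1 = 'fw'.
One capturing group, so `findall` returns just the captured substring from each match — 4 in all.

['fwcdz', 'fw', 'fwcdz', 'fw']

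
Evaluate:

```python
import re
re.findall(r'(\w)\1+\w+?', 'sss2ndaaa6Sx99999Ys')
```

A backreference is literal: `\1` must see the identical characters the first group matched.
Matches: at [0:4] match 'sss2', group 1 = 's'; at [6:10] match 'aaa6', group 1 = 'a'; at [12:18] match '99999Y', group 1 = '9'.
With a single group, `findall` returns only what that group captured — 3 items.

['s', 'a', '9']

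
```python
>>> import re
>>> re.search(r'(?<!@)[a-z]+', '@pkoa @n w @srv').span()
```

(2, 5)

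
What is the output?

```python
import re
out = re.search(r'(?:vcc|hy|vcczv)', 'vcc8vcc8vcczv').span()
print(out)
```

`re.search` scans for the first position where the pattern succeeds.
The match spans [0:3] → 'vcc'.

(0, 3)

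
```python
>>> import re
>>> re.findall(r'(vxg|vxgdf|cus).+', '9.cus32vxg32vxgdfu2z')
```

['cus']

Matches: at [2:20] match 'cus32vxg32vxgdfu2z', group 1 = 'cus'.
Because there's exactly one group, `findall` drops the full match and keeps group 1 from the one hit.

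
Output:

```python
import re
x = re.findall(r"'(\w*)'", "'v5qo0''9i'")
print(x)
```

Matches: at [0:7] match "'v5qo0'", group 1 = 'v5qo0'; at [7:11] match "'9i'", group 1 = '9i'.
With a single group, `findall` returns only what that group captured — 2 items.

['v5qo0', '9i']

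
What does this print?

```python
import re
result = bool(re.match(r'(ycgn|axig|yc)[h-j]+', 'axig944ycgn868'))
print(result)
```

`re.match` only tries the pattern at the start of the string.
Here position 0 doesn't satisfy it, so the call returns None, and `bool(None)` is False.

False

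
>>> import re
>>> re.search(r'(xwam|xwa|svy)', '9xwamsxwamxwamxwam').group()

'xwam'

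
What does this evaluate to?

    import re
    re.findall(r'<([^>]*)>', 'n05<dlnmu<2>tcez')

['dlnmu<2']

Walking the string: at [3:12] match '<dlnmu<2>', group 1 = 'dlnmu<2'.
`findall` collects group 1 from the one match (1 total).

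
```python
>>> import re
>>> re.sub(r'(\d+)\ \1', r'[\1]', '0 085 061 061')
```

'[0]85 [061]'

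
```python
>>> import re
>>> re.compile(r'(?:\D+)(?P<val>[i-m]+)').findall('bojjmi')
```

`findall` collects group 1 from the one match (1 total).

['i']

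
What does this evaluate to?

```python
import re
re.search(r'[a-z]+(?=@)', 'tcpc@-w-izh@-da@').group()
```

The positive lookaround only admits positions where the adjacent text matches; those characters stay outside the span.
Unlike `match`, `search` isn't anchored — it looks for the pattern anywhere in the string.
The match spans [0:4] → 'tcpc'.

'tcpc'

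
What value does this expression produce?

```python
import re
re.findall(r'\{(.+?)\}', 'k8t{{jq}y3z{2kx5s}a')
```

['{jq', '2kx5s']

Scanning left to right: at [3:8] match '{{jq}', group 1 = '{jq'; at [11:18] match '{2kx5s}', group 1 = '2kx5s'.
With a single group, `findall` returns only what that group captured — 2 items.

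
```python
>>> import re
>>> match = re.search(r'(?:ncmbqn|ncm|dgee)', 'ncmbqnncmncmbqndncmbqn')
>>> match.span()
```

(0, 6)

`|` is ordered: at each position the engine commits to the first alternative that works.
The match spans [0:6] → 'ncmbqn'.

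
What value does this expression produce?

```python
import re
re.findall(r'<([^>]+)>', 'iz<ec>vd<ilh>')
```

With a single group, `findall` returns only what that group captured — 2 items.

['ec', 'ilh']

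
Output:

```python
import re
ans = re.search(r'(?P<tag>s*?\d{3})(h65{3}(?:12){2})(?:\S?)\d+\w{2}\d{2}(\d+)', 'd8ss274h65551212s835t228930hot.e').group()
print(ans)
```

The pattern matches zero or more of a literal 's' (lazy), then exactly 3 of a digit (captured as 'tag'); then the literal 'h6', then exactly 3 of the literal '5', then the literal '12' repeated 2 times (captured); then optionally a non-whitespace character (non-capturing group); then one or more of a digit, then exactly 2 of a word character, then exactly 2 of a digit; then one or more of a digit (captured).
The match spans [2:27] → 'ss274h65551212s835t228930'.

ss274h65551212s835t228930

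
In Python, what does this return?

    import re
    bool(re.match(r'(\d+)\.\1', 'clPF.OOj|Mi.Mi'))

`match` is anchored at position 0; if the pattern doesn't fit there, it returns None.
Here the pattern fails at index 0, so the call returns None, and `bool(None)` is False.

False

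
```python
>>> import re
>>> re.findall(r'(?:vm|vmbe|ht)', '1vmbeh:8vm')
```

['vm', 'vm']

Alternation isn't longest-match — the leftmost alternative that fits at this position is chosen.
Matches: at [1:3] → 'vm'; at [8:10] → 'vm'.
With no groups in the pattern, `findall` gives back each whole match — 2 here.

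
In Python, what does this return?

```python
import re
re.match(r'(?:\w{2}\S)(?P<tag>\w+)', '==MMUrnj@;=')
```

None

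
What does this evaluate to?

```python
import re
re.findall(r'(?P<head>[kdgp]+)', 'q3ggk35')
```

The pattern matches one or more of one of [kdgp] (captured as 'head').
One capturing group, so `findall` returns just the captured substring from the one match — 1 in all.

['ggk']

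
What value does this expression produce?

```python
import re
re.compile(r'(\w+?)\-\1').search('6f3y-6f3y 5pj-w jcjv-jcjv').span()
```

`\1` is not a pattern — it's the concrete string captured by group 1, re-applied verbatim.
`re.search` tries every starting position until one works.
The match spans [0:9] → '6f3y-6f3y'.
Captured: group 1 = '6f3y'.

(0, 9)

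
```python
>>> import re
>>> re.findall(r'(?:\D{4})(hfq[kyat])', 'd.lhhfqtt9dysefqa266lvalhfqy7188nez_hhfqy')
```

['hfqt', 'hfqy', 'hfqy']

With a single group, `findall` returns only what that group captured — 3 items.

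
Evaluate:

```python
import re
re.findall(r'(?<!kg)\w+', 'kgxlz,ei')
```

['kgxlz', 'ei']

The negative lookaround is zero-width — it rules out positions where the adjacent text would match, without consuming anything.
With no groups in the pattern, `findall` gives back each whole match — 2 here.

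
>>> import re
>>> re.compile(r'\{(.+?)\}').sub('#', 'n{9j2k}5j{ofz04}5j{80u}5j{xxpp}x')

A non-greedy quantifier consumes as few characters as it can — just enough that the remainder of the pattern still matches from where it stops; whatever follows it matches normally.
Every occurrence is swapped for '#'.

'n#5j#5j#5j#x'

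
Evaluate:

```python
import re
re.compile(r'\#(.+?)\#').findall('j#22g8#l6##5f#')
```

['22g8', '#5f']

A `+?`/`*?`/`{m,n}?` starts at its minimum and grows only as far as needed for what follows to match.
Scanning left to right: at [1:7] match '#22g8#', group 1 = '22g8'; at [9:14] match '##5f#', group 1 = '#5f'.
`findall` collects group 1 from each match (2 total).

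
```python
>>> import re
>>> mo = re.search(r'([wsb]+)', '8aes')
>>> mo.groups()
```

This matches one or more of one of [wsb] (captured).
Unlike `match`, `search` isn't anchored — it looks for the pattern anywhere in the string.
The match spans [3:4] → 's'.
Captured: group 1 = 's'.

('s',)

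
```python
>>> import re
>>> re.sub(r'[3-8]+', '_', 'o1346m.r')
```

'o1_m.r'

This matches one or more of a character in [3-8].
Every occurrence is swapped for '_'.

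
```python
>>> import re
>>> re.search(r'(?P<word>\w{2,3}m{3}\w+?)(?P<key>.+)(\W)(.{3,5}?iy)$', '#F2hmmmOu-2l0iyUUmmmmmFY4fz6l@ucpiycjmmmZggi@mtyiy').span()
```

(1, 50)

Pattern: 2 to 3 of a word character, then exactly 3 of the literal 'm', then one or more of a word character (lazy) (captured as 'word'); then one or more of any character (captured as 'key'); then a non-word character (captured); then 3 to 5 of any character (lazy), then the literal 'iy' (captured); then anchored at the end.
`search` walks the string left to right and returns the first match it finds.
The match spans [1:50] → 'F2hmmmOu-2l0iyUUmmmmmFY4fz6l@ucpiycjmmmZggi@mtyiy'.
Captured: group 1 = 'F2hmmmO', group 2 = 'u-2l0iyUUmmmmmFY4fz6l@ucpiycjmmmZggi', group 3 = '@', group 4 = 'mtyiy'.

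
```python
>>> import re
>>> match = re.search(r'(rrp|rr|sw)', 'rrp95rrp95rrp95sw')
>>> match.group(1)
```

Alternation tries branches left to right and keeps the first one that lets the overall match succeed at that position.
`re.search` tries every starting position until one works.
The match spans [0:3] → 'rrp'.
Captured: group 1 = 'rrp'.

'rrp'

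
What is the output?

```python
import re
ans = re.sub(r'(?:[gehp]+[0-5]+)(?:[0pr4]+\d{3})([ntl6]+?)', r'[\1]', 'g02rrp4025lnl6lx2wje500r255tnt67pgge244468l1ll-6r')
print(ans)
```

This matches one or more of one of [gehp], then one or more of a character in [0-5] (non-capturing group); then one or more of one of [0pr4], then exactly 3 of a digit (non-capturing group); then one or more of one of [ntl6] (lazy) (captured).
The `?` after the quantifier makes it lazy — it takes as little as possible before letting the rest of the pattern try.
Matches: at [0:11] → 'g02rrp4025l'; at [19:28] → 'e500r255t'; at [32:43] → 'pgge244468l'.
`\1` in the replacement pulls in group 1's text for each match.

[l]nl6lx2wj[t]nt67[l]1ll-6r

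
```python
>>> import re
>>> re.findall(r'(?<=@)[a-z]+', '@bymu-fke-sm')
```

Because the assertion is zero-width, the text it checks is not consumed and won't appear in the result.
Walking the string: at [1:5] → 'bymu'.
Since nothing is captured, `findall` lists the 1 matched substring directly.

['bymu']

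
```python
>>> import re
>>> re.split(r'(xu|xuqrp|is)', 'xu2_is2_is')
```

['', 'xu', '2_', 'is', '2_', 'is', '']

With a capturing group present, the delimiter's captured portion is kept in the result list.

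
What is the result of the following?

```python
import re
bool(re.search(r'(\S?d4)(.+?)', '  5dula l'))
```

False

Here no position works, so the call returns None, and `bool(None)` is False.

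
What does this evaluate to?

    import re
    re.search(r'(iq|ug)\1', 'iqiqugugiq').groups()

The match spans [0:4] → 'iqiq'.
Captured: group 1 = 'iq'.

('iq',)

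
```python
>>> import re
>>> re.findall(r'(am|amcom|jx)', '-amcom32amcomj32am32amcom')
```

Branches in `(...|...)` are attempted left-to-right; the first branch that allows the whole pattern to succeed is taken.
Because there's exactly one group, `findall` drops the full match and keeps group 1 from each hit.

['am', 'am', 'am', 'am']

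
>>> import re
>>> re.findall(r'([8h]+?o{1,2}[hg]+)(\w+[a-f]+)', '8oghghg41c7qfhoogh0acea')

With 2 capturing groups, `findall` returns a 2-tuple per match.

[('8oghghg', '41c7qfhoogh0acea')]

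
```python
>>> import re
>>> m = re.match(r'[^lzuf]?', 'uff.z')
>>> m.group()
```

This matches optionally any character except [lzuf].
`re.match` won't scan ahead — the pattern has to work from the very first character.
The match spans [0:0] → ''.

''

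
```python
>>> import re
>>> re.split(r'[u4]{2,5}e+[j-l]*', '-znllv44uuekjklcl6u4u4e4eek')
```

['-znllv', 'cl6', '4eek']

The pattern matches 2 to 5 of one of [u4], then one or more of a literal 'e'; then zero or more of a character in [j-l].
Matches to split on: at [6:15] → '44uuekjkl'; at [18:23] → 'u4u4e'.
Each match becomes a cut point; 3 segments remain.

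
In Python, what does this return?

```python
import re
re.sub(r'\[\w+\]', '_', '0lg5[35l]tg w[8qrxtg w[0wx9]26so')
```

'0lg5_tg w[8qrxtg w_26so'

Every occurrence is swapped for '_'.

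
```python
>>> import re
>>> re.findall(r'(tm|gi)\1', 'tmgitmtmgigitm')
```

`\1` has to match the exact text group 1 already captured.
Matches: at [4:8] match 'tmtm', group 1 = 'tm'; at [8:12] match 'gigi', group 1 = 'gi'.
Because there's exactly one group, `findall` drops the full match and keeps group 1 from each hit.

['tm', 'gi']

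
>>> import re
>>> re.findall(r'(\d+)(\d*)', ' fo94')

Pattern: one or more of a digit (captured); then zero or more of a digit (captured).
`findall` packs the 2 group values into a tuple for every match.

[('94', '')]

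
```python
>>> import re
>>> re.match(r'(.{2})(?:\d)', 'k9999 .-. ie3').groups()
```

('k9',)

Pattern: exactly 2 of any character (captured); then a digit (non-capturing group).
With `match`, the pattern is implicitly anchored at the beginning.
The match spans [0:3] → 'k99'.
Captured: group 1 = 'k9'.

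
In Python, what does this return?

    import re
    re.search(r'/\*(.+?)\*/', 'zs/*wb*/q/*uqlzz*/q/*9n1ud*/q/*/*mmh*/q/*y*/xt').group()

'/*wb*/'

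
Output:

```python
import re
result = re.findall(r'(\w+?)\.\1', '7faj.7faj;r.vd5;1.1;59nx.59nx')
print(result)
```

The backreference `\1` re-matches whatever the first group consumed, character for character.
With a single group, `findall` returns only what that group captured — 3 items.

['7faj', '1', '59nx']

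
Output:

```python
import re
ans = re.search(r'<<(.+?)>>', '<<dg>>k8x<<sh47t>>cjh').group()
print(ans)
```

<<dg>>

With the lazy modifier that quantifier settles for the fewest repetitions that let the rest of the pattern succeed (the atoms after it are unaffected and can still be greedy).
`re.search` scans for the first position where the pattern succeeds.
The match spans [0:6] → '<<dg>>'.
Captured: group 1 = 'dg'.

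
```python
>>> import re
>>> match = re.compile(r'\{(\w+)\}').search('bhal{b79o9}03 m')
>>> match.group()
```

`re.search` scans for the first position where the pattern succeeds.
The match spans [4:11] → '{b79o9}'.
Captured: group 1 = 'b79o9'.

'{b79o9}'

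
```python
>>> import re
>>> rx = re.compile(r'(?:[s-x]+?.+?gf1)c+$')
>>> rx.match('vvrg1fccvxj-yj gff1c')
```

None

`match` is anchored at position 0; if the pattern doesn't fit there, it returns None.
Here position 0 doesn't satisfy it, so the call returns None.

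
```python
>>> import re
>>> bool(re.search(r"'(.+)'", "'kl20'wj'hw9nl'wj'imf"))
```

True

`re.search` scans for the first position where the pattern succeeds.
The match spans [0:18] → "'kl20'wj'hw9nl'wj'".
Captured: group 1 = "kl20'wj'hw9nl'wj".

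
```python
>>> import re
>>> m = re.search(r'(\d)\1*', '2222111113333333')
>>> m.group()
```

A backreference is literal: `\1` must see the identical characters the first group matched.
The match spans [0:4] → '2222'.

'2222'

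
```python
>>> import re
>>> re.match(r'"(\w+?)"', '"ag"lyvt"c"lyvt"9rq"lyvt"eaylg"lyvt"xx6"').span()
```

(0, 4)

`re.match` only tries the pattern at the start of the string.
The match spans [0:4] → '"ag"'.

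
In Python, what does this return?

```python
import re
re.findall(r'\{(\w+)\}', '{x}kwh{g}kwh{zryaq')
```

Scanning left to right: at [0:3] match '{x}', group 1 = 'x'; at [6:9] match '{g}', group 1 = 'g'.
With a single group, `findall` returns only what that group captured — 2 items.

['x', 'g']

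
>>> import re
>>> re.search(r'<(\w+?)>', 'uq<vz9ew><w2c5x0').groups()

('vz9ew',)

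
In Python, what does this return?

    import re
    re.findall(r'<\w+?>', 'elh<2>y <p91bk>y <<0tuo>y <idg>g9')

Walking the string: at [3:6] → '<2>'; at [8:15] → '<p91bk>'; at [18:24] → '<0tuo>'; at [26:31] → '<idg>'.
Since nothing is captured, `findall` lists the 4 matched substrings directly.

['<2>', '<p91bk>', '<0tuo>', '<idg>']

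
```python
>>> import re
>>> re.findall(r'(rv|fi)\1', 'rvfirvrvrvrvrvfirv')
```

['rv', 'rv']

`\1` is not a pattern — it's the concrete string captured by group 1, re-applied verbatim.
Matches: at [4:8] match 'rvrv', group 1 = 'rv'; at [8:12] match 'rvrv', group 1 = 'rv'.
One capturing group, so `findall` returns just the captured substring from each match — 2 in all.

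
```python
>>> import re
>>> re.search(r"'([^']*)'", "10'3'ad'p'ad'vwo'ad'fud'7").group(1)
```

'3'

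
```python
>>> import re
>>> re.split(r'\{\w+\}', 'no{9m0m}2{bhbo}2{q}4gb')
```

['no', '2', '2', '4gb']

Matches to split on: at [2:8] → '{9m0m}'; at [9:15] → '{bhbo}'; at [16:19] → '{q}'.
`split` removes every match and returns the 4 fragments in between.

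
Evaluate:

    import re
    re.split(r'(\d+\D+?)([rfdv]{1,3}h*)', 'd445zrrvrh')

['d', '445z', 'rrv', 'rh']

The pattern matches one or more of a digit, then one or more of a non-digit (lazy) (captured); then 1 to 3 of one of [rfdv], then zero or more of the literal 'h' (captured).
Matches to split on: at [1:8] → '445zrrv'.
`re.split` interleaves the captured-group text with the surrounding fragments.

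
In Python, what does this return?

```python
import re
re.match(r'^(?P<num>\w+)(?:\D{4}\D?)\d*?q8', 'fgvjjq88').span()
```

Pattern: anchored at the start of the string; then one or more of a word character (captured as 'num'); then exactly 4 of a non-digit, then optionally a non-digit (non-capturing group); then zero or more of a digit (lazy), then the literal 'q8'.
`re.match` won't scan ahead — the pattern has to work from the very first character.
The match spans [0:7] → 'fgvjjq8'.
Captured: group 1 = 'f'.

(0, 7)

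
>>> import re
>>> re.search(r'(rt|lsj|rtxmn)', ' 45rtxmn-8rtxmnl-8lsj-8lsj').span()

(3, 5)

Alternation isn't longest-match — the leftmost alternative that fits at this position is chosen.
`re.search` scans for the first position where the pattern succeeds.
The match spans [3:5] → 'rt'.
Captured: group 1 = 'rt'.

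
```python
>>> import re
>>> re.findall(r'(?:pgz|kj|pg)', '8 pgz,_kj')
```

['pgz', 'kj']

Branches in `(...|...)` are attempted left-to-right; the first branch that allows the whole pattern to succeed is taken.
Scanning left to right: at [2:5] → 'pgz'; at [7:9] → 'kj'.
No capturing groups, so `findall` returns the 2 full match strings.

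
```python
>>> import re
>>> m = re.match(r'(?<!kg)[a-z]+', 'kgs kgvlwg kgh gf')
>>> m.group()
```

'kgs'

`match` is anchored at position 0; if the pattern doesn't fit there, it returns None.
The match spans [0:3] → 'kgs'.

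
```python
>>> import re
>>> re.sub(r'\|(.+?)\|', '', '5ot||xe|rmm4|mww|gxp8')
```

With the lazy modifier that quantifier settles for the fewest repetitions that let the rest of the pattern succeed (the atoms after it are unaffected and can still be greedy).
Matches: at [3:8] → '||xe|'; at [12:17] → '|mww|'.
`sub` substitutes '' at each match site.

'5otrmm4gxp8'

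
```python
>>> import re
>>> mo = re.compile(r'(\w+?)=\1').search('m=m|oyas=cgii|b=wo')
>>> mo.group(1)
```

'm'

A backreference is literal: `\1` must see the identical characters the first group matched.
`re.search` scans for the first position where the pattern succeeds.
The match spans [0:3] → 'm=m'.
Captured: group 1 = 'm'.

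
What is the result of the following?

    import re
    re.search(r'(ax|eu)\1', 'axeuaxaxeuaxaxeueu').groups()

`\1` has to match the exact text group 1 already captured.
Unlike `match`, `search` isn't anchored — it looks for the pattern anywhere in the string.
The match spans [4:8] → 'axax'.
Captured: group 1 = 'ax'.

('ax',)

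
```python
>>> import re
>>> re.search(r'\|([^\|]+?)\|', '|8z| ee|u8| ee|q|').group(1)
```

`search` walks the string left to right and returns the first match it finds.
The match spans [0:4] → '|8z|'.
Captured: group 1 = '8z'.

'8z'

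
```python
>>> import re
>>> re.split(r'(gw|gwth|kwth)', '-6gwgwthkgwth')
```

['-6', 'gw', '', 'gw', 'thk', 'gw', 'th']

The regex engine tests alternatives in the order written; an earlier branch that matches wins even if a later one would match more.
With a capturing group present, the delimiter's captured portion is kept in the result list.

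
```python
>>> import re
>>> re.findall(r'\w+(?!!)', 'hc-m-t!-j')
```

['hc', 'm', 'j']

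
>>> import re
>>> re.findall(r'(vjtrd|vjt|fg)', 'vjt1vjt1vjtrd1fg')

Alternation isn't longest-match — the leftmost alternative that fits at this position is chosen.
`findall` collects group 1 from each match (4 total).

['vjt', 'vjt', 'vjtrd', 'fg']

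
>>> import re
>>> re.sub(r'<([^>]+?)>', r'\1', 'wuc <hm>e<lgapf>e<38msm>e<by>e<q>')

Matches: at [4:8] → '<hm>'; at [9:16] → '<lgapf>'; at [17:24] → '<38msm>'; at [25:29] → '<by>'; at [30:33] → '<q>'.
`\1` in the replacement pulls in group 1's text for each match.

'wuc hmelgapfe38msmebyeq'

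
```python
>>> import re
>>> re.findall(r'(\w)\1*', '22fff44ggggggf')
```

After group 1 captures some text, `\1` only succeeds where that same text appears again.
`findall` collects group 1 from each match (5 total).

['2', 'f', '4', 'g', 'f']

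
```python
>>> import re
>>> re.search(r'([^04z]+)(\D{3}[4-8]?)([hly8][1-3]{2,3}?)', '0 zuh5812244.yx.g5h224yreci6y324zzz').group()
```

The pattern matches one or more of any character except [04z] (captured); then exactly 3 of a non-digit, then optionally a character in [4-8] (captured); then one of [hly8], then 2 to 3 of a character in [1-3] (lazy) (captured).
Lazy quantifiers expand one character at a time until the remainder of the pattern can match.
Unlike `match`, `search` isn't anchored — it looks for the pattern anywhere in the string.
The match spans [1:9] → ' zuh5812'.
Captured: group 1 = ' ', group 2 = 'zuh5', group 3 = '812'.

' zuh5812'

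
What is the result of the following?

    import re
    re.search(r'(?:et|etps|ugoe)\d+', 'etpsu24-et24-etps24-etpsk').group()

'et24'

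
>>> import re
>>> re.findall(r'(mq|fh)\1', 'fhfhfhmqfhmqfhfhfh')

['fh', 'fh']

`\1` has to match the exact text group 1 already captured.
Walking the string: at [0:4] match 'fhfh', group 1 = 'fh'; at [12:16] match 'fhfh', group 1 = 'fh'.
With a single group, `findall` returns only what that group captured — 2 items.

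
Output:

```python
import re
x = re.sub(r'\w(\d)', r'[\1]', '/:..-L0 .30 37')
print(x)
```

/:..-[0] .[0] [7]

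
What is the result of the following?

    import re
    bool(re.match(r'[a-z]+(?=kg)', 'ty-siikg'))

`re.match` won't scan ahead — the pattern has to work from the very first character.
Here position 0 doesn't satisfy it, so the call returns None, and `bool(None)` is False.

False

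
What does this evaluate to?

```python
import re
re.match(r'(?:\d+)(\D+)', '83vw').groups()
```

('vw',)

The pattern matches one or more of a digit (non-capturing group); then one or more of a non-digit (captured).
With `match`, the pattern is implicitly anchored at the beginning.
The match spans [0:4] → '83vw'.
Captured: group 1 = 'vw'.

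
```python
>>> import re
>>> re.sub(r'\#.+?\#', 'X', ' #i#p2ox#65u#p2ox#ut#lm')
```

The `?` after the quantifier makes it lazy — it takes as little as possible before letting the rest of the pattern try.
`sub` substitutes 'X' at each match site.

' Xp2oxXp2oxXlm'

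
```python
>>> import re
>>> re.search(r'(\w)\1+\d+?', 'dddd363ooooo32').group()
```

'dddd3'

After group 1 captures some text, `\1` only succeeds where that same text appears again.
`re.search` scans for the first position where the pattern succeeds.
The match spans [0:5] → 'dddd3'.
Captured: group 1 = 'd'.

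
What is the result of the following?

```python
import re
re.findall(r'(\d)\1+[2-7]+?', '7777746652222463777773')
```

`\1` has to match the exact text group 1 already captured.
One capturing group, so `findall` returns just the captured substring from each match — 4 in all.

['7', '6', '2', '7']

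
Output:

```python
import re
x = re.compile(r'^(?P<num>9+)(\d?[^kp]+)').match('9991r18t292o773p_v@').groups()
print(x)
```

('999', '1r18t292o773')

This matches anchored at the start of the string; then one or more of a literal '9' (captured as 'num'); then optionally a digit, then one or more of any character except [kp] (captured).
With `match`, the pattern is implicitly anchored at the beginning.
The match spans [0:15] → '9991r18t292o773'.
Captured: group 1 = '999', group 2 = '1r18t292o773'.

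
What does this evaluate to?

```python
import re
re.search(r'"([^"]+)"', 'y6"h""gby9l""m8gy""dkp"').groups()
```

Unlike `match`, `search` isn't anchored — it looks for the pattern anywhere in the string.
The match spans [2:5] → '"h"'.
Captured: group 1 = 'h'.

('h',)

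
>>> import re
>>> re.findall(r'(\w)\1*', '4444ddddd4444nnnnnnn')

['4', 'd', '4', 'n']

`\1` has to match the exact text group 1 already captured.
Because there's exactly one group, `findall` drops the full match and keeps group 1 from each hit.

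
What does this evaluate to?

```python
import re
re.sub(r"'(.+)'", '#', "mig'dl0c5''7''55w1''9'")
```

'mig#'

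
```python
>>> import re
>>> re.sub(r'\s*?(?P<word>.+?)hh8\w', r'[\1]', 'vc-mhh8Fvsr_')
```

Pattern: zero or more of whitespace (lazy); then one or more of any character (lazy) (captured as 'word'); then the literal 'hh8', then a word character.
Matches: at [0:8] → 'vc-mhh8F'.
The replacement refers to a captured group, so each match is rewritten using its own captured text.

'[vc-m]vsr_'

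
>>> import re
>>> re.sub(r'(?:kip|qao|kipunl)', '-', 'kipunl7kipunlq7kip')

'-unl7-unlq7-'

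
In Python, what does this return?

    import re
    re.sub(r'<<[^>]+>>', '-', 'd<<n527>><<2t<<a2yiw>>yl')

'd--yl'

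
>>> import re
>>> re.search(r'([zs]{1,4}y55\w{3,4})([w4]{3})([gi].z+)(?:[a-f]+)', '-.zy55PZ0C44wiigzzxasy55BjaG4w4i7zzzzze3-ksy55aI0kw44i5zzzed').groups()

This matches 1 to 4 of one of [zs], then the literal 'y55', then 3 to 4 of a word character (captured); then exactly 3 of one of [w4] (captured); then one of [gi], then any character, then one or more of the literal 'z' (captured); then one or more of a character in [a-f] (non-capturing group).
`re.search` scans for the first position where the pattern succeeds.
The match spans [20:39] → 'sy55BjaG4w4i7zzzzze'.
Captured: group 1 = 'sy55BjaG', group 2 = '4w4', group 3 = 'i7zzzzz'.

('sy55BjaG', '4w4', 'i7zzzzz')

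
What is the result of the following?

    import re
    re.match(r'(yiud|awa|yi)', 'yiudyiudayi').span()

`|` is ordered: at each position the engine commits to the first alternative that works.
`re.match` won't scan ahead — the pattern has to work from the very first character.
The match spans [0:4] → 'yiud'.
Captured: group 1 = 'yiud'.

(0, 4)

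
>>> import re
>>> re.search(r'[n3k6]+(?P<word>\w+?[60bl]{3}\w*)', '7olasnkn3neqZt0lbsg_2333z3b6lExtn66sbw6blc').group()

'nkn3neqZt0lbsg_2333z3b6lExtn66sbw6blc'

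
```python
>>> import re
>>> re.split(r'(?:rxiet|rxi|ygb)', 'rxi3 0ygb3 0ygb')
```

['', '3 0', '3 0', '']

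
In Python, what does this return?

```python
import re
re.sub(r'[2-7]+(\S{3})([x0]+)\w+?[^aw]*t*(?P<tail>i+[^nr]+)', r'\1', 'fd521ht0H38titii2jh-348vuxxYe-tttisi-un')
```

This matches one or more of a character in [2-7]; then exactly 3 of a non-whitespace character (captured); then one or more of one of [x0] (captured); then one or more of a word character (lazy), then zero or more of any character except [aw], then zero or more of the literal 't'; then one or more of the literal 'i', then one or more of any character except [nr] (captured as 'tail').
Matches: at [2:38] → '521ht0H38titii2jh-348vuxxYe-tttisi-u'.
The replacement refers to a captured group, so each match is rewritten using its own captured text.

'fd1htn'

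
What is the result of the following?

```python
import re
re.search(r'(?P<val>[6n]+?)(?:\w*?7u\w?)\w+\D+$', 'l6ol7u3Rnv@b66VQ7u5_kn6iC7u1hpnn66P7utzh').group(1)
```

'6'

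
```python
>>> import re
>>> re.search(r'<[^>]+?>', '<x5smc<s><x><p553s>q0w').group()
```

'<x5smc<s>'

The match spans [0:9] → '<x5smc<s>'.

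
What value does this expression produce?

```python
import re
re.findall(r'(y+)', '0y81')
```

['y']

The pattern matches one or more of a literal 'y' (captured).
One capturing group, so `findall` returns just the captured substring from the one match — 1 in all.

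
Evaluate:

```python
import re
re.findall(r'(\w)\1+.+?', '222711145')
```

After group 1 captures some text, `\1` only succeeds where that same text appears again.
Matches: at [0:4] match '2227', group 1 = '2'; at [4:8] match '1114', group 1 = '1'.
Because there's exactly one group, `findall` drops the full match and keeps group 1 from each hit.

['2', '1']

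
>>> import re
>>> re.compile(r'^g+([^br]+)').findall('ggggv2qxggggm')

['v2qxggggm']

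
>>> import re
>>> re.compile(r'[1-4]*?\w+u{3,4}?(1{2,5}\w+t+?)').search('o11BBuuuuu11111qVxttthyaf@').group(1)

'11111qVxttt'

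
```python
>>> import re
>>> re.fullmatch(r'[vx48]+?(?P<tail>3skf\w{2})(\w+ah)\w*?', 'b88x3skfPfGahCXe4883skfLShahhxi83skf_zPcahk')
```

`fullmatch` succeeds only if the pattern covers the string from start to end.
Here the pattern can't cover the whole string, so the call returns None.

None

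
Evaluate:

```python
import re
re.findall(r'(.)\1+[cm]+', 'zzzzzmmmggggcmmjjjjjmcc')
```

['z', 'g', 'j']

After group 1 captures some text, `\1` only succeeds where that same text appears again.
Walking the string: at [0:8] match 'zzzzzmmm', group 1 = 'z'; at [8:15] match 'ggggcmm', group 1 = 'g'; at [15:23] match 'jjjjjmcc', group 1 = 'j'.
One capturing group, so `findall` returns just the captured substring from each match — 3 in all.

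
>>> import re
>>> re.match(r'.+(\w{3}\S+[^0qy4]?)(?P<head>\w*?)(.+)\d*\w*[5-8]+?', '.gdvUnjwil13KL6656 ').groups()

This matches one or more of any character; then exactly 3 of a word character, then one or more of a non-whitespace character, then optionally any character except [0qy4] (captured); then zero or more of a word character (lazy) (captured as 'head'); then one or more of any character (captured); then zero or more of a digit, then zero or more of a word character, then one or more of a character in [5-8] (lazy).
With `match`, the pattern is implicitly anchored at the beginning.
The match spans [0:18] → '.gdvUnjwil13KL6656'.
Captured: group 1 = 'KL66', group 2 = '', group 3 = '5'.

('KL66', '', '5')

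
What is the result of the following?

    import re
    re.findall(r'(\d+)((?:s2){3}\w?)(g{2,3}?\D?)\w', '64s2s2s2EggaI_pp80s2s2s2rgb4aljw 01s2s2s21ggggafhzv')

The pattern matches one or more of a digit (captured); then the literal 's2' repeated 3 times, then optionally a word character (captured); then 2 to 3 of a literal 'g' (lazy), then optionally a non-digit (captured); then a word character.
A non-greedy quantifier consumes as few characters as it can — just enough that the remainder of the pattern still matches from where it stops; whatever follows it matches normally.
Matches: at [0:13] match '64s2s2s2EggaI', groups = ('64', 's2s2s2E', 'gga'); at [33:46] match '01s2s2s21gggg', groups = ('01', 's2s2s21', 'ggg').
With 3 capturing groups, `findall` returns a 3-tuple per match.

[('64', 's2s2s2E', 'gga'), ('01', 's2s2s21', 'ggg')]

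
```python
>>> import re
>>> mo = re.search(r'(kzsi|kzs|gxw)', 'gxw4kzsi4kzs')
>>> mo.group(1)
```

The match spans [0:3] → 'gxw'.
Captured: group 1 = 'gxw'.

'gxw'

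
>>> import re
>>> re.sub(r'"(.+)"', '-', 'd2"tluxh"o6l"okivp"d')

`sub` substitutes '-' at each match site.

'd2-d'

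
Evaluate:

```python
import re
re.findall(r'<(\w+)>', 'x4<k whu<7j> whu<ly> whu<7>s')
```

Matches: at [8:12] match '<7j>', group 1 = '7j'; at [16:20] match '<ly>', group 1 = 'ly'; at [24:27] match '<7>', group 1 = '7'.
Because there's exactly one group, `findall` drops the full match and keeps group 1 from each hit.

['7j', 'ly', '7']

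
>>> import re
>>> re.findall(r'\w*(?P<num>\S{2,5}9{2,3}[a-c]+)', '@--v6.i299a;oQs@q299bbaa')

One capturing group, so `findall` returns just the captured substring from each match — 2 in all.

['.i299a', '@q299bbaa']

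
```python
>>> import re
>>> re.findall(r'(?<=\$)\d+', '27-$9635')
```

['9635']

The `(?=…)`/`(?<=…)` assertion just peeks at neighbouring text; it doesn't advance the match position.
Matches: at [4:8] → '9635'.
Since nothing is captured, `findall` lists the 1 matched substring directly.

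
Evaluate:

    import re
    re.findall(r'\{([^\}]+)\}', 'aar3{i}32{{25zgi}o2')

['i', '{25zgi']

Walking the string: at [4:7] match '{i}', group 1 = 'i'; at [9:17] match '{{25zgi}', group 1 = '{25zgi'.
Because there's exactly one group, `findall` drops the full match and keeps group 1 from each hit.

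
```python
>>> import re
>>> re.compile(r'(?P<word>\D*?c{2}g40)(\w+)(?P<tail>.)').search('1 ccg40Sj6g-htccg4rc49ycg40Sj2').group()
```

' ccg40Sj6g-'

Pattern: zero or more of a non-digit (lazy), then exactly 2 of a literal 'c', then the literal 'g40' (captured as 'word'); then one or more of a word character (captured); then any character (captured as 'tail').
Unlike `match`, `search` isn't anchored — it looks for the pattern anywhere in the string.
The match spans [1:12] → ' ccg40Sj6g-'.
Captured: group 1 = ' ccg40', group 2 = 'Sj6g', group 3 = '-'.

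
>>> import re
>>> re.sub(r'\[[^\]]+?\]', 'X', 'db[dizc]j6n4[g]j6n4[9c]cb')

'dbXj6n4Xj6n4Xcb'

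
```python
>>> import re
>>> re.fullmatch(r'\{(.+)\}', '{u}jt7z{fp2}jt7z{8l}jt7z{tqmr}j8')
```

`re.fullmatch` is like wrapping the pattern in `^…$` (in single-line mode).
Here the pattern can't cover the whole string, so the call returns None.

None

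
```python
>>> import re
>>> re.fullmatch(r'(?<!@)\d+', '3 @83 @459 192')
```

Because the assertion is negative and zero-width, positions next to the forbidden text are skipped.
`re.fullmatch` is like wrapping the pattern in `^…$` (in single-line mode).
Here there's no way to consume every character, so the call returns None.

None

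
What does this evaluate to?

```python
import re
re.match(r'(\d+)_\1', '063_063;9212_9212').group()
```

The backreference `\1` re-matches whatever the first group consumed, character for character.
`match` is anchored at position 0; if the pattern doesn't fit there, it returns None.
The match spans [0:7] → '063_063'.
Captured: group 1 = '063'.

'063_063'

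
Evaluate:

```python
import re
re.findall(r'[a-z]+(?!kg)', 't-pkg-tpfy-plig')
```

['t', 'pkg', 'tpfy', 'plig']

A negative assertion filters positions out without eating any characters.
Matches: at [0:1] → 't'; at [2:5] → 'pkg'; at [6:10] → 'tpfy'; at [11:15] → 'plig'.
With no groups in the pattern, `findall` gives back each whole match — 4 here.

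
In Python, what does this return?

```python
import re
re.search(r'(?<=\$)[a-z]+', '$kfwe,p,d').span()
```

Because the assertion is zero-width, the text it checks is not consumed and won't appear in the result.
The match spans [1:5] → 'kfwe'.

(1, 5)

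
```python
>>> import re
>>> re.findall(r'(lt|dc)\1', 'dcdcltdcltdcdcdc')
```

['dc', 'dc']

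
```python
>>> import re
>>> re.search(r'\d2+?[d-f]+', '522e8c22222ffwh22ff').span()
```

Pattern: a digit; then one or more of a literal '2' (lazy), then one or more of a character in [d-f].
Unlike `match`, `search` isn't anchored — it looks for the pattern anywhere in the string.
The match spans [0:4] → '522e'.

(0, 4)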